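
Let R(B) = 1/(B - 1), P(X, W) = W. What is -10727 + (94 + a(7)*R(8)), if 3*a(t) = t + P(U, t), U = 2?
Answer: -31897/3 ≈ -10632.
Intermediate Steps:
R(B) = 1/(-1 + B)
a(t) = 2*t/3 (a(t) = (t + t)/3 = (2*t)/3 = 2*t/3)
-10727 + (94 + a(7)*R(8)) = -10727 + (94 + ((⅔)*7)/(-1 + 8)) = -10727 + (94 + (14/3)/7) = -10727 + (94 + (14/3)*(⅐)) = -10727 + (94 + ⅔) = -10727 + 284/3 = -31897/3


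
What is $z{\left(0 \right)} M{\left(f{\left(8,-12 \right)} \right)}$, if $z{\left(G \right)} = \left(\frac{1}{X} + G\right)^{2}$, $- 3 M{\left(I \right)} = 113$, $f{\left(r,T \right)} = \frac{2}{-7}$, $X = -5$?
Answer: $- \frac{113}{75} \approx -1.5067$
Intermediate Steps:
$f{\left(r,T \right)} = - \frac{2}{7}$ ($f{\left(r,T \right)} = 2 \left(- \frac{1}{7}\right) = - \frac{2}{7}$)
$M{\left(I \right)} = - \frac{113}{3}$ ($M{\left(I \right)} = \left(- \frac{1}{3}\right) 113 = - \frac{113}{3}$)
$z{\left(G \right)} = \left(- \frac{1}{5} + G\right)^{2}$ ($z{\left(G \right)} = \left(\frac{1}{-5} + G\right)^{2} = \left(- \frac{1}{5} + G\right)^{2}$)
$z{\left(0 \right)} M{\left(f{\left(8,-12 \right)} \right)} = \frac{\left(1 - 0\right)^{2}}{25} \left(- \frac{113}{3}\right) = \frac{\left(1 + 0\right)^{2}}{25} \left(- \frac{113}{3}\right) = \frac{1^{2}}{25} \left(- \frac{113}{3}\right) = \frac{1}{25} \cdot 1 \left(- \frac{113}{3}\right) = \frac{1}{25} \left(- \frac{113}{3}\right) = - \frac{113}{75}$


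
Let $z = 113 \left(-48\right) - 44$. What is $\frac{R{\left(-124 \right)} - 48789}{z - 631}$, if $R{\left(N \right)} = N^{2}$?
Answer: $\frac{33413}{6099} \approx 5.4784$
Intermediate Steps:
$z = -5468$ ($z = -5424 - 44 = -5468$)
$\frac{R{\left(-124 \right)} - 48789}{z - 631} = \frac{\left(-124\right)^{2} - 48789}{-5468 - 631} = \frac{15376 - 48789}{-6099} = \left(-33413\right) \left(- \frac{1}{6099}\right) = \frac{33413}{6099}$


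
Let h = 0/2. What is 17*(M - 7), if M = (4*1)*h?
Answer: -119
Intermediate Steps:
h = 0 (h = 0*(½) = 0)
M = 0 (M = (4*1)*0 = 4*0 = 0)
17*(M - 7) = 17*(0 - 7) = 17*(-7) = -119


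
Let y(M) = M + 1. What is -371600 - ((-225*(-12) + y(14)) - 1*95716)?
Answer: -278599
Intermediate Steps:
y(M) = 1 + M
-371600 - ((-225*(-12) + y(14)) - 1*95716) = -371600 - ((-225*(-12) + (1 + 14)) - 1*95716) = -371600 - ((2700 + 15) - 95716) = -371600 - (2715 - 95716) = -371600 - 1*(-93001) = -371600 + 93001 = -278599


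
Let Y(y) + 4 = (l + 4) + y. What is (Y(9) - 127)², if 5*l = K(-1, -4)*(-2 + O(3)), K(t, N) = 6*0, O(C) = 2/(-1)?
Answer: 13924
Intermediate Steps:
O(C) = -2 (O(C) = 2*(-1) = -2)
K(t, N) = 0
l = 0 (l = (0*(-2 - 2))/5 = (0*(-4))/5 = (⅕)*0 = 0)
Y(y) = y (Y(y) = -4 + ((0 + 4) + y) = -4 + (4 + y) = y)
(Y(9) - 127)² = (9 - 127)² = (-118)² = 13924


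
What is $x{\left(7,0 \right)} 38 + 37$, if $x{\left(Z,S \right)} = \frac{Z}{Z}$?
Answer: $75$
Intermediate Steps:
$x{\left(Z,S \right)} = 1$
$x{\left(7,0 \right)} 38 + 37 = 1 \cdot 38 + 37 = 38 + 37 = 75$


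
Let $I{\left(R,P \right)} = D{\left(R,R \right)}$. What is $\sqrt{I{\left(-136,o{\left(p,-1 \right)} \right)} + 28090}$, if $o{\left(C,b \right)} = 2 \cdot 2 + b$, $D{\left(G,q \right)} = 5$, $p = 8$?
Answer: $\sqrt{28095} \approx 167.62$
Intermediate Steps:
$o{\left(C,b \right)} = 4 + b$
$I{\left(R,P \right)} = 5$
$\sqrt{I{\left(-136,o{\left(p,-1 \right)} \right)} + 28090} = \sqrt{5 + 28090} = \sqrt{28095}$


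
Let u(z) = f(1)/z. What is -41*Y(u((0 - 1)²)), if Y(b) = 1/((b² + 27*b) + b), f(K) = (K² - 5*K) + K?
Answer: 41/75 ≈ 0.54667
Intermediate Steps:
f(K) = K² - 4*K
u(z) = -3/z (u(z) = (1*(-4 + 1))/z = (1*(-3))/z = -3/z)
Y(b) = 1/(b² + 28*b)
-41*Y(u((0 - 1)²)) = -41/(((-3/(0 - 1)²))*(28 - 3/(0 - 1)²)) = -41/(((-3/((-1)²)))*(28 - 3/((-1)²))) = -41/(((-3/1))*(28 - 3/1)) = -41/(((-3*1))*(28 - 3*1)) = -41/((-3)*(28 - 3)) = -(-41)/(3*25) = -41*(-1/75) = 41/75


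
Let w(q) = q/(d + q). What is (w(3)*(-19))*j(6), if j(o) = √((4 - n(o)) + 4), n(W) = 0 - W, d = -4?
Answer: 57*√14 ≈ 213.27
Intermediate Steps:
n(W) = -W
w(q) = q/(-4 + q)
j(o) = √(8 + o) (j(o) = √((4 - (-1)*o) + 4) = √((4 + o) + 4) = √(8 + o))
(w(3)*(-19))*j(6) = ((3/(-4 + 3))*(-19))*√(8 + 6) = ((3/(-1))*(-19))*√14 = ((3*(-1))*(-19))*√14 = (-3*(-19))*√14 = 57*√14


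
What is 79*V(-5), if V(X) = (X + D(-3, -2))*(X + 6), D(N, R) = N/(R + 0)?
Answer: -553/2 ≈ -276.50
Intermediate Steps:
D(N, R) = N/R
V(X) = (6 + X)*(3/2 + X) (V(X) = (X - 3/(-2))*(X + 6) = (X - 3*(-½))*(6 + X) = (X + 3/2)*(6 + X) = (3/2 + X)*(6 + X) = (6 + X)*(3/2 + X))
79*V(-5) = 79*(9 + (-5)² + (15/2)*(-5)) = 79*(9 + 25 - 75/2) = 79*(-7/2) = -553/2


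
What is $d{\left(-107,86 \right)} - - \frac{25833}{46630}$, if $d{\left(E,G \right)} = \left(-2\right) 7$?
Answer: $- \frac{626987}{46630} \approx -13.446$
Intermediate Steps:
$d{\left(E,G \right)} = -14$
$d{\left(-107,86 \right)} - - \frac{25833}{46630} = -14 - - \frac{25833}{46630} = -14 + \frac{25833}{46630} = - \frac{626987}{46630}$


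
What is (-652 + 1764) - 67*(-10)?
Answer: 1782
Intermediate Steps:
(-652 + 1764) - 67*(-10) = 1112 + 670 = 1782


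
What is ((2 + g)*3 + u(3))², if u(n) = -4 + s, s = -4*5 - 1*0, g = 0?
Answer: 324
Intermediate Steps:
s = -20 (s = -20 + 0 = -20)
u(n) = -24 (u(n) = -4 - 20 = -24)
((2 + g)*3 + u(3))² = ((2 + 0)*3 - 24)² = (2*3 - 24)² = (6 - 24)² = (-18)² = 324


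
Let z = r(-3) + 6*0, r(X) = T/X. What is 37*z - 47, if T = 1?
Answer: -178/3 ≈ -59.333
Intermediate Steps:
r(X) = 1/X
z = -⅓ (z = 1/(-3) + 6*0 = -⅓ + 0 = -⅓ ≈ -0.33333)
37*z - 47 = 37*(-⅓) - 47 = -37/3 - 47 = -178/3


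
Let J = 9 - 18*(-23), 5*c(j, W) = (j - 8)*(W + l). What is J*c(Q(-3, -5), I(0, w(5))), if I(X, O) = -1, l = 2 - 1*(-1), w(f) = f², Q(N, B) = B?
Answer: -10998/5 ≈ -2199.6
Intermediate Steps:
l = 3 (l = 2 + 1 = 3)
c(j, W) = (-8 + j)*(3 + W)/5 (c(j, W) = ((j - 8)*(W + 3))/5 = ((-8 + j)*(3 + W))/5 = (-8 + j)*(3 + W)/5)
J = 423 (J = 9 + 414 = 423)
J*c(Q(-3, -5), I(0, w(5))) = 423*(-24/5 - 8/5*(-1) + (⅗)*(-5) + (⅕)*(-1)*(-5)) = 423*(-24/5 + 8/5 - 3 + 1) = 423*(-26/5) = -10998/5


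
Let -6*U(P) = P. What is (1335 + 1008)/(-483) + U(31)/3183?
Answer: -14920529/3074778 ≈ -4.8526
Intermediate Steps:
U(P) = -P/6
(1335 + 1008)/(-483) + U(31)/3183 = (1335 + 1008)/(-483) - ⅙*31/3183 = 2343*(-1/483) - 31/6*1/3183 = -781/161 - 31/19098 = -14920529/3074778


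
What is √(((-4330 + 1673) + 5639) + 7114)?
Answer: 4*√631 ≈ 100.48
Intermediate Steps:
√(((-4330 + 1673) + 5639) + 7114) = √((-2657 + 5639) + 7114) = √(2982 + 7114) = √10096 = 4*√631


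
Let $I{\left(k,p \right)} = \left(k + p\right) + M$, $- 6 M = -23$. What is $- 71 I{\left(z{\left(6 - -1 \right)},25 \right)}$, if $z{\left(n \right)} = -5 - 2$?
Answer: $- \frac{9301}{6} \approx -1550.2$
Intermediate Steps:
$M = \frac{23}{6}$ ($M = \left(- \frac{1}{6}\right) \left(-23\right) = \frac{23}{6} \approx 3.8333$)
$z{\left(n \right)} = -7$ ($z{\left(n \right)} = -5 - 2 = -7$)
$I{\left(k,p \right)} = \frac{23}{6} + k + p$ ($I{\left(k,p \right)} = \left(k + p\right) + \frac{23}{6} = \frac{23}{6} + k + p$)
$- 71 I{\left(z{\left(6 - -1 \right)},25 \right)} = - 71 \left(\frac{23}{6} - 7 + 25\right) = \left(-71\right) \frac{131}{6} = - \frac{9301}{6}$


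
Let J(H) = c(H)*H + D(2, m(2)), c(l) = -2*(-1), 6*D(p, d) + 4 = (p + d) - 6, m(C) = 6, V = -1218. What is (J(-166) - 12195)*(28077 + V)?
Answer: -336471646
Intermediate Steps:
D(p, d) = -5/3 + d/6 + p/6 (D(p, d) = -2/3 + ((p + d) - 6)/6 = -2/3 + ((d + p) - 6)/6 = -2/3 + (-6 + d + p)/6 = -2/3 + (-1 + d/6 + p/6) = -5/3 + d/6 + p/6)
c(l) = 2
J(H) = -1/3 + 2*H (J(H) = 2*H + (-5/3 + (1/6)*6 + (1/6)*2) = 2*H + (-5/3 + 1 + 1/3) = 2*H - 1/3 = -1/3 + 2*H)
(J(-166) - 12195)*(28077 + V) = ((-1/3 + 2*(-166)) - 12195)*(28077 - 1218) = ((-1/3 - 332) - 12195)*26859 = (-997/3 - 12195)*26859 = -37582/3*26859 = -336471646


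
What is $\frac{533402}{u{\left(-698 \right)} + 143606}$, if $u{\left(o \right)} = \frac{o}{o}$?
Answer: $\frac{533402}{143607} \approx 3.7143$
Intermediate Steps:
$u{\left(o \right)} = 1$
$\frac{533402}{u{\left(-698 \right)} + 143606} = \frac{533402}{1 + 143606} = \frac{533402}{143607}$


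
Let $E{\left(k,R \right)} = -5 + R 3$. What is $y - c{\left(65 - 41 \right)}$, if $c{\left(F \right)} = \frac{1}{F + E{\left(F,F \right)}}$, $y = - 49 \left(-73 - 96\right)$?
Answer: $\frac{753570}{91} \approx 8281.0$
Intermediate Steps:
$E{\left(k,R \right)} = -5 + 3 R$
$y = 8281$ ($y = \left(-49\right) \left(-169\right) = 8281$)
$c{\left(F \right)} = \frac{1}{-5 + 4 F}$ ($c{\left(F \right)} = \frac{1}{F + \left(-5 + 3 F\right)} = \frac{1}{-5 + 4 F}$)
$y - c{\left(65 - 41 \right)} = 8281 - \frac{1}{-5 + 4 \left(65 - 41\right)} = 8281 - \frac{1}{-5 + 4 \cdot 24} = 8281 - \frac{1}{-5 + 96} = 8281 - \frac{1}{91} = \frac{753570}{91}$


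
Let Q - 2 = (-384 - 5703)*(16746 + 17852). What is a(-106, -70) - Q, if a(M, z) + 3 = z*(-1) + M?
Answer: 210597985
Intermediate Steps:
a(M, z) = -3 + M - z (a(M, z) = -3 + (z*(-1) + M) = -3 + (-z + M) = -3 + (M - z) = -3 + M - z)
Q = -210598024 (Q = 2 + (-384 - 5703)*(16746 + 17852) = 2 - 6087*34598 = 2 - 210598026 = -210598024)
a(-106, -70) - Q = (-3 - 106 - 1*(-70)) - 1*(-210598024) = (-3 - 106 + 70) + 210598024 = -39 + 210598024 = 210597985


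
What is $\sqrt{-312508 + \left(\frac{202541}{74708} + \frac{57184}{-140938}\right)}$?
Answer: $\frac{i \sqrt{2165351383840618355448199}}{2632299026} \approx 559.02 i$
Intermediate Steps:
$\sqrt{-312508 + \left(\frac{202541}{74708} + \frac{57184}{-140938}\right)} = \sqrt{-312508 + \left(202541 \cdot \frac{1}{74708} + 57184 \left(- \frac{1}{140938}\right)\right)} = \sqrt{-312508 + \left(\frac{202541}{74708} - \frac{28592}{70469}\right)} = \sqrt{-312508 + \frac{12136810593}{5264598052}} = \sqrt{- \frac{1645216871223823}{5264598052}} = \frac{i \sqrt{2165351383840618355448199}}{2632299026}$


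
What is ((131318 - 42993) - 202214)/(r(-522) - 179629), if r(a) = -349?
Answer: 113889/179978 ≈ 0.63279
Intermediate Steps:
((131318 - 42993) - 202214)/(r(-522) - 179629) = ((131318 - 42993) - 202214)/(-349 - 179629) = (88325 - 202214)/(-179978) = -113889*(-1/179978) = 113889/179978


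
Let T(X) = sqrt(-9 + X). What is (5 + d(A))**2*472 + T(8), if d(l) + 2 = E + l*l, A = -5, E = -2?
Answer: 319072 + I ≈ 3.1907e+5 + 1.0*I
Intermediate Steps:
d(l) = -4 + l**2 (d(l) = -2 + (-2 + l*l) = -2 + (-2 + l**2) = -4 + l**2)
(5 + d(A))**2*472 + T(8) = (5 + (-4 + (-5)**2))**2*472 + sqrt(-9 + 8) = (5 + (-4 + 25))**2*472 + sqrt(-1) = (5 + 21)**2*472 + I = 26**2*472 + I = 676*472 + I = 319072 + I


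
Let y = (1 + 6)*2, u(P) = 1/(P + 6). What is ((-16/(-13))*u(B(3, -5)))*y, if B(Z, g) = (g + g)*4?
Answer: -112/221 ≈ -0.50679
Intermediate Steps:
B(Z, g) = 8*g (B(Z, g) = (2*g)*4 = 8*g)
u(P) = 1/(6 + P)
y = 14 (y = 7*2 = 14)
((-16/(-13))*u(B(3, -5)))*y = ((-16/(-13))/(6 + 8*(-5)))*14 = ((-16*(-1/13))/(6 - 40))*14 = ((16/13)/(-34))*14 = ((16/13)*(-1/34))*14 = -8/221*14 = -112/221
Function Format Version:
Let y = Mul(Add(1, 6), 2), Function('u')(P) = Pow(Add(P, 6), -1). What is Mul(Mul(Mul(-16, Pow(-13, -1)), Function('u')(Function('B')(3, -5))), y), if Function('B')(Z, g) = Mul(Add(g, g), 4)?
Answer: Rational(-112, 221) ≈ -0.50679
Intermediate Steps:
Function('B')(Z, g) = Mul(8, g) (Function('B')(Z, g) = Mul(Mul(2, g), 4) = Mul(8, g))
Function('u')(P) = Pow(Add(6, P), -1)
y = 14 (y = Mul(7, 2) = 14)
Mul(Mul(Mul(-16, Pow(-13, -1)), Function('u')(Function('B')(3, -5))), y) = Mul(Mul(Mul(-16, Pow(-13, -1)), Pow(Add(6, Mul(8, -5)), -1)), 14) = Mul(Mul(Mul(-16, Rational(-1, 13)), Pow(Add(6, -40), -1)), 14) = Mul(Mul(Rational(16, 13), Pow(-34, -1)), 14) = Mul(Mul(Rational(16, 13), Rational(-1, 34)), 14) = Mul(Rational(-8, 221), 14) = Rational(-112, 221)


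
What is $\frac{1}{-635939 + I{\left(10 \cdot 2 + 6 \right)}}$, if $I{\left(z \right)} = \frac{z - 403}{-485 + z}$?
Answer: $- \frac{459}{291895624} \approx -1.5725 \cdot 10^{-6}$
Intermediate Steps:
$I{\left(z \right)} = \frac{-403 + z}{-485 + z}$
$\frac{1}{-635939 + I{\left(10 \cdot 2 + 6 \right)}} = \frac{1}{-635939 + \frac{-403 + \left(10 \cdot 2 + 6\right)}{-485 + \left(10 \cdot 2 + 6\right)}} = \frac{1}{-635939 + \frac{-403 + \left(20 + 6\right)}{-485 + \left(20 + 6\right)}} = \frac{1}{-635939 + \frac{-403 + 26}{-485 + 26}} = \frac{1}{-635939 + \frac{1}{-459} \left(-377\right)} = \frac{1}{-635939 - - \frac{377}{459}} = \frac{1}{-635939 + \frac{377}{459}} = \frac{1}{- \frac{291895624}{459}} = - \frac{459}{291895624}$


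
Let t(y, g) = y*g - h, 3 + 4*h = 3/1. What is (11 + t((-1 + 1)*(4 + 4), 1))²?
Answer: 121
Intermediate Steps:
h = 0 (h = -¾ + (3/1)/4 = -¾ + (3*1)/4 = -¾ + (¼)*3 = -¾ + ¾ = 0)
t(y, g) = g*y (t(y, g) = y*g - 1*0 = g*y + 0 = g*y)
(11 + t((-1 + 1)*(4 + 4), 1))² = (11 + 1*((-1 + 1)*(4 + 4)))² = (11 + 1*(0*8))² = (11 + 1*0)² = (11 + 0)² = 11² = 121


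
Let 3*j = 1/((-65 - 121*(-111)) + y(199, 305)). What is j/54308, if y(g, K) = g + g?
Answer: 1/2242485936 ≈ 4.4593e-10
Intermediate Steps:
y(g, K) = 2*g
j = 1/41292 (j = 1/(3*((-65 - 121*(-111)) + 2*199)) = 1/(3*((-65 + 13431) + 398)) = 1/(3*(13366 + 398)) = (⅓)/13764 = (⅓)*(1/13764) = 1/41292 ≈ 2.4218e-5)
j/54308 = (1/41292)/54308 = (1/41292)*(1/54308) = 1/2242485936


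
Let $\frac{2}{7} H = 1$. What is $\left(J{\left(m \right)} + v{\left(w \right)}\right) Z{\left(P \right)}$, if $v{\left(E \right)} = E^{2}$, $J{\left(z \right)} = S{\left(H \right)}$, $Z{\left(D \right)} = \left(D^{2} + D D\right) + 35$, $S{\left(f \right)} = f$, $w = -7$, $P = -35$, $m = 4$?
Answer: $\frac{260925}{2} \approx 1.3046 \cdot 10^{5}$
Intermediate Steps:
$H = \frac{7}{2}$ ($H = \frac{7}{2} \cdot 1 = \frac{7}{2} \approx 3.5$)
$Z{\left(D \right)} = 35 + 2 D^{2}$ ($Z{\left(D \right)} = \left(D^{2} + D^{2}\right) + 35 = 2 D^{2} + 35 = 35 + 2 D^{2}$)
$J{\left(z \right)} = \frac{7}{2}$
$\left(J{\left(m \right)} + v{\left(w \right)}\right) Z{\left(P \right)} = \left(\frac{7}{2} + \left(-7\right)^{2}\right) \left(35 + 2 \left(-35\right)^{2}\right) = \left(\frac{7}{2} + 49\right) \left(35 + 2 \cdot 1225\right) = \frac{105 \left(35 + 2450\right)}{2} = \frac{105}{2} \cdot 2485 = \frac{260925}{2}$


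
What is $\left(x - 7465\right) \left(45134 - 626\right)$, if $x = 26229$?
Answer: $835148112$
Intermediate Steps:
$\left(x - 7465\right) \left(45134 - 626\right) = \left(26229 - 7465\right) \left(45134 - 626\right) = 18764 \left(45134 - 626\right) = 18764 \cdot 44508 = 835148112$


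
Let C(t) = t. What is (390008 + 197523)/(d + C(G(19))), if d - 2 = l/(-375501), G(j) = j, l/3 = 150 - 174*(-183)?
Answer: 73539492677/2596515 ≈ 28322.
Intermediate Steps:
l = 95976 (l = 3*(150 - 174*(-183)) = 3*(150 + 31842) = 3*31992 = 95976)
d = 218342/125167 (d = 2 + 95976/(-375501) = 2 + 95976*(-1/375501) = 2 - 31992/125167 = 218342/125167 ≈ 1.7444)
(390008 + 197523)/(d + C(G(19))) = (390008 + 197523)/(218342/125167 + 19) = 587531/(2596515/125167) = 587531*(125167/2596515) = 73539492677/2596515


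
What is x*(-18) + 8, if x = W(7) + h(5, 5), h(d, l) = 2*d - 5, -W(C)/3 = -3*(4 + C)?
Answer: -1864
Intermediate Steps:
W(C) = 36 + 9*C (W(C) = -(-9)*(4 + C) = -3*(-12 - 3*C) = 36 + 9*C)
h(d, l) = -5 + 2*d
x = 104 (x = (36 + 9*7) + (-5 + 2*5) = (36 + 63) + (-5 + 10) = 99 + 5 = 104)
x*(-18) + 8 = 104*(-18) + 8 = -1872 + 8 = -1864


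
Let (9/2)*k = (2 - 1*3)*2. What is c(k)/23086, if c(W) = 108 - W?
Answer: 488/103887 ≈ 0.0046974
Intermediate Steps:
k = -4/9 (k = 2*((2 - 1*3)*2)/9 = 2*((2 - 3)*2)/9 = 2*(-1*2)/9 = (2/9)*(-2) = -4/9 ≈ -0.44444)
c(k)/23086 = (108 - 1*(-4/9))/23086 = (108 + 4/9)*(1/23086) = (976/9)*(1/23086) = 488/103887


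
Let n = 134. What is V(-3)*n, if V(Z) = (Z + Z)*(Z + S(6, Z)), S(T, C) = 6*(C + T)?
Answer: -12060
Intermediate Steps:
S(T, C) = 6*C + 6*T
V(Z) = 2*Z*(36 + 7*Z) (V(Z) = (Z + Z)*(Z + (6*Z + 6*6)) = (2*Z)*(Z + (6*Z + 36)) = (2*Z)*(Z + (36 + 6*Z)) = (2*Z)*(36 + 7*Z) = 2*Z*(36 + 7*Z))
V(-3)*n = (2*(-3)*(36 + 7*(-3)))*134 = (2*(-3)*(36 - 21))*134 = (2*(-3)*15)*134 = -90*134 = -12060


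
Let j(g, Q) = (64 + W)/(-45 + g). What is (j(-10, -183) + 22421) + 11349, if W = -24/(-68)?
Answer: 31573856/935 ≈ 33769.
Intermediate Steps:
W = 6/17 (W = -24*(-1/68) = 6/17 ≈ 0.35294)
j(g, Q) = 1094/(17*(-45 + g)) (j(g, Q) = (64 + 6/17)/(-45 + g) = 1094/(17*(-45 + g)))
(j(-10, -183) + 22421) + 11349 = (1094/(17*(-45 - 10)) + 22421) + 11349 = ((1094/17)/(-55) + 22421) + 11349 = ((1094/17)*(-1/55) + 22421) + 11349 = (-1094/935 + 22421) + 11349 = 20962541/935 + 11349 = 31573856/935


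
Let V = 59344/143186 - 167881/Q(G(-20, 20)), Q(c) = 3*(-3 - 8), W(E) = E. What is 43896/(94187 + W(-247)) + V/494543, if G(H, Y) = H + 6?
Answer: 24312105831557/50908506870705 ≈ 0.47756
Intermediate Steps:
G(H, Y) = 6 + H
Q(c) = -33 (Q(c) = 3*(-11) = -33)
V = 12020083609/2362569 (V = 59344/143186 - 167881/(-33) = 59344*(1/143186) - 167881*(-1/33) = 29672/71593 + 167881/33 = 12020083609/2362569 ≈ 5087.7)
43896/(94187 + W(-247)) + V/494543 = 43896/(94187 - 247) + (12020083609/2362569)/494543 = 43896/93940 + (12020083609/2362569)*(1/494543) = 43896*(1/93940) + 12020083609/1168391960967 = 10974/23485 + 12020083609/1168391960967 = 24312105831557/50908506870705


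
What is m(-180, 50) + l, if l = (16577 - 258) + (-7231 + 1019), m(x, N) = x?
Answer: 9927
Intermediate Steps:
l = 10107 (l = 16319 - 6212 = 10107)
m(-180, 50) + l = -180 + 10107 = 9927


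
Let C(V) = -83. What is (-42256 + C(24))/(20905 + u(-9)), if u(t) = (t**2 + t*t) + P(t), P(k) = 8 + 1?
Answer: -3849/1916 ≈ -2.0089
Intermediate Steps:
P(k) = 9
u(t) = 9 + 2*t**2 (u(t) = (t**2 + t*t) + 9 = (t**2 + t**2) + 9 = 2*t**2 + 9 = 9 + 2*t**2)
(-42256 + C(24))/(20905 + u(-9)) = (-42256 - 83)/(20905 + (9 + 2*(-9)**2)) = -42339/(20905 + (9 + 2*81)) = -42339/(20905 + (9 + 162)) = -42339/(20905 + 171) = -42339/21076 = -42339*1/21076 = -3849/1916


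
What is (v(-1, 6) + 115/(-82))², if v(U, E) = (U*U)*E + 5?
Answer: 619369/6724 ≈ 92.113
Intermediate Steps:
v(U, E) = 5 + E*U² (v(U, E) = U²*E + 5 = E*U² + 5 = 5 + E*U²)
(v(-1, 6) + 115/(-82))² = ((5 + 6*(-1)²) + 115/(-82))² = ((5 + 6*1) + 115*(-1/82))² = ((5 + 6) - 115/82)² = (11 - 115/82)² = (787/82)² = 619369/6724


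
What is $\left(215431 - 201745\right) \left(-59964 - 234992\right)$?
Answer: $-4036767816$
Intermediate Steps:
$\left(215431 - 201745\right) \left(-59964 - 234992\right) = 13686 \left(-294956\right) = -4036767816$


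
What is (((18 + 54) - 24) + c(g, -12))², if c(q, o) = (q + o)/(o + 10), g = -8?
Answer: 3364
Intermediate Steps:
c(q, o) = (o + q)/(10 + o)
(((18 + 54) - 24) + c(g, -12))² = (((18 + 54) - 24) + (-12 - 8)/(10 - 12))² = ((72 - 24) - 20/(-2))² = (48 - ½*(-20))² = (48 + 10)² = 58² = 3364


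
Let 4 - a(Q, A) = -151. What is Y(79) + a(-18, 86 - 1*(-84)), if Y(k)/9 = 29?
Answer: 416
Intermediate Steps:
a(Q, A) = 155 (a(Q, A) = 4 - 1*(-151) = 4 + 151 = 155)
Y(k) = 261 (Y(k) = 9*29 = 261)
Y(79) + a(-18, 86 - 1*(-84)) = 261 + 155 = 416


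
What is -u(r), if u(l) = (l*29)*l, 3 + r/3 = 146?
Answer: -5337189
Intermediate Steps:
r = 429 (r = -9 + 3*146 = -9 + 438 = 429)
u(l) = 29*l**2 (u(l) = (29*l)*l = 29*l**2)
-u(r) = -29*429**2 = -29*184041 = -1*5337189 = -5337189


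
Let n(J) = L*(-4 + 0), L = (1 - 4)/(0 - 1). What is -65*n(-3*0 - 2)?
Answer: 780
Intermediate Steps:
L = 3 (L = -3/(-1) = -3*(-1) = 3)
n(J) = -12 (n(J) = 3*(-4 + 0) = 3*(-4) = -12)
-65*n(-3*0 - 2) = -65*(-12) = 780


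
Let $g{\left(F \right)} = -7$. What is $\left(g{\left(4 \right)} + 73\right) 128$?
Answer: $8448$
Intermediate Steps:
$\left(g{\left(4 \right)} + 73\right) 128 = \left(-7 + 73\right) 128 = 66 \cdot 128 = 8448$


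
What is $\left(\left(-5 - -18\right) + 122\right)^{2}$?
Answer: $18225$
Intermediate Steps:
$\left(\left(-5 - -18\right) + 122\right)^{2} = \left(\left(-5 + 18\right) + 122\right)^{2} = \left(13 + 122\right)^{2} = 135^{2} = 18225$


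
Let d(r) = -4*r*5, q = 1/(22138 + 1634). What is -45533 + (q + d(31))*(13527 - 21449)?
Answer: 57838543841/11886 ≈ 4.8661e+6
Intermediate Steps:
q = 1/23772 ≈ 4.2066e-5
d(r) = -20*r
-45533 + (q + d(31))*(13527 - 21449) = -45533 + (1/23772 - 20*31)*(13527 - 21449) = -45533 + (1/23772 - 620)*(-7922) = -45533 - 14738639/23772*(-7922) = -45533 + 58379749079/11886 = 57838543841/11886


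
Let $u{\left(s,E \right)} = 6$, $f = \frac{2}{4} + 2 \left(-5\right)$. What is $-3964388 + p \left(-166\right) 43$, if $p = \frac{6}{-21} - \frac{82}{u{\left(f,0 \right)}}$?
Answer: $- \frac{81160714}{21} \approx -3.8648 \cdot 10^{6}$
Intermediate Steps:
$f = - \frac{19}{2}$ ($f = 2 \cdot \frac{1}{4} - 10 = \frac{1}{2} - 10 = - \frac{19}{2} \approx -9.5$)
$p = - \frac{293}{21}$ ($p = \frac{6}{-21} - \frac{82}{6} = 6 \left(- \frac{1}{21}\right) - \frac{41}{3} = - \frac{2}{7} - \frac{41}{3} = - \frac{293}{21} \approx -13.952$)
$-3964388 + p \left(-166\right) 43 = -3964388 + \left(- \frac{293}{21}\right) \left(-166\right) 43 = -3964388 + \frac{48638}{21} \cdot 43 = -3964388 + \frac{2091434}{21} = - \frac{81160714}{21}$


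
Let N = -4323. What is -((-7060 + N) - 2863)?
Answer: 14246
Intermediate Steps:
-((-7060 + N) - 2863) = -((-7060 - 4323) - 2863) = -(-11383 - 2863) = -1*(-14246) = 14246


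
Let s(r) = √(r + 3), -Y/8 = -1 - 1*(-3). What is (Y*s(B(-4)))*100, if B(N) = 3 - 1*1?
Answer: -1600*√5 ≈ -3577.7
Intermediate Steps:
Y = -16 (Y = -8*(-1 - 1*(-3)) = -8*(-1 + 3) = -8*2 = -16)
B(N) = 2 (B(N) = 3 - 1 = 2)
s(r) = √(3 + r)
(Y*s(B(-4)))*100 = -16*√(3 + 2)*100 = -16*√5*100 = -1600*√5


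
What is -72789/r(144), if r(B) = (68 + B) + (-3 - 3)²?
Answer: -72789/248 ≈ -293.50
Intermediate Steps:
r(B) = 104 + B (r(B) = (68 + B) + (-6)² = (68 + B) + 36 = 104 + B)
-72789/r(144) = -72789/(104 + 144) = -72789/248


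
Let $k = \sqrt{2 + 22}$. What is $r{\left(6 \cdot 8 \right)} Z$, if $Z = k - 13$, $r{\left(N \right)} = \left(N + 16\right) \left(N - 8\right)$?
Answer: $-33280 + 5120 \sqrt{6} \approx -20739.0$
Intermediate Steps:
$k = 2 \sqrt{6}$ ($k = \sqrt{24} = 2 \sqrt{6} \approx 4.899$)
$r{\left(N \right)} = \left(-8 + N\right) \left(16 + N\right)$ ($r{\left(N \right)} = \left(16 + N\right) \left(-8 + N\right) = \left(-8 + N\right) \left(16 + N\right)$)
$Z = -13 + 2 \sqrt{6}$ ($Z = 2 \sqrt{6} - 13 = -13 + 2 \sqrt{6} \approx -8.101$)
$r{\left(6 \cdot 8 \right)} Z = \left(-128 + \left(6 \cdot 8\right)^{2} + 8 \cdot 6 \cdot 8\right) \left(-13 + 2 \sqrt{6}\right) = \left(-128 + 48^{2} + 8 \cdot 48\right) \left(-13 + 2 \sqrt{6}\right) = \left(-128 + 2304 + 384\right) \left(-13 + 2 \sqrt{6}\right) = 2560 \left(-13 + 2 \sqrt{6}\right) = -33280 + 5120 \sqrt{6}$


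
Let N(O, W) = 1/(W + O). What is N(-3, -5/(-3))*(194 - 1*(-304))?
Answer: -747/2 ≈ -373.50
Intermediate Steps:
N(O, W) = 1/(O + W)
N(-3, -5/(-3))*(194 - 1*(-304)) = (194 - 1*(-304))/(-3 - 5/(-3)) = (194 + 304)/(-3 - 5*(-⅓)) = 498/(-3 + 5/3) = 498/(-4/3) = -¾*498 = -747/2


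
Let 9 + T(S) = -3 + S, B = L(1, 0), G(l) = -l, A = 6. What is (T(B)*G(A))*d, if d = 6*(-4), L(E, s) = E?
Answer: -1584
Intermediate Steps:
B = 1
d = -24
T(S) = -12 + S (T(S) = -9 + (-3 + S) = -12 + S)
(T(B)*G(A))*d = ((-12 + 1)*(-1*6))*(-24) = -11*(-6)*(-24) = 66*(-24) = -1584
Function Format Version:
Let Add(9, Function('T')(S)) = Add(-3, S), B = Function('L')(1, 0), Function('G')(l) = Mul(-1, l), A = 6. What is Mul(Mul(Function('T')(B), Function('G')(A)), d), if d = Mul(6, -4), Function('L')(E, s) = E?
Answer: -1584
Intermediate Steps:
B = 1
d = -24
Function('T')(S) = Add(-12, S) (Function('T')(S) = Add(-9, Add(-3, S)) = Add(-12, S))
Mul(Mul(Function('T')(B), Function('G')(A)), d) = Mul(Mul(Add(-12, 1), Mul(-1, 6)), -24) = Mul(Mul(-11, -6), -24) = Mul(66, -24) = -1584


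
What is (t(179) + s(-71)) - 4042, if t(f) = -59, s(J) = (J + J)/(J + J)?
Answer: -4100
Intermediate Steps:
s(J) = 1 (s(J) = (2*J)/((2*J)) = (2*J)*(1/(2*J)) = 1)
(t(179) + s(-71)) - 4042 = (-59 + 1) - 4042 = -58 - 4042 = -4100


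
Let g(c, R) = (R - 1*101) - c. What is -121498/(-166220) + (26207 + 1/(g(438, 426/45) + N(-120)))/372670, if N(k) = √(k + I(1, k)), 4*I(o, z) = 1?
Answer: 62657160915811018/78197390812238527 - 45*I*√479/9408902756857 ≈ 0.80127 - 1.0467e-10*I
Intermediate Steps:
I(o, z) = ¼ (I(o, z) = (¼)*1 = ¼)
N(k) = √(¼ + k) (N(k) = √(k + ¼) = √(¼ + k))
g(c, R) = -101 + R - c (g(c, R) = (R - 101) - c = (-101 + R) - c = -101 + R - c)
-121498/(-166220) + (26207 + 1/(g(438, 426/45) + N(-120)))/372670 = -121498/(-166220) + (26207 + 1/((-101 + 426/45 - 1*438) + √(1 + 4*(-120))/2))/372670 = -121498*(-1/166220) + (26207 + 1/((-101 + 426*(1/45) - 438) + √(1 - 480)/2))*(1/372670) = 60749/83110 + (26207 + 1/((-101 + 142/15 - 438) + √(-479)/2))*(1/372670) = 60749/83110 + (26207 + 1/(-7943/15 + (I*√479)/2))*(1/372670) = 60749/83110 + (26207 + 1/(-7943/15 + I*√479/2))*(1/372670) = 60749/83110 + (26207/372670 + 1/(372670*(-7943/15 + I*√479/2))) = 248173936/309726037 + 1/(372670*(-7943/15 + I*√479/2))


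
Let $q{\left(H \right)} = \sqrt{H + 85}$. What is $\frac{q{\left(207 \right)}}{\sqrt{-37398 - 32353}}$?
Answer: $- \frac{2 i \sqrt{5091823}}{69751} \approx - 0.064702 i$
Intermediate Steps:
$q{\left(H \right)} = \sqrt{85 + H}$
$\frac{q{\left(207 \right)}}{\sqrt{-37398 - 32353}} = \frac{\sqrt{85 + 207}}{\sqrt{-37398 - 32353}} = \frac{\sqrt{292}}{\sqrt{-69751}} = \frac{2 \sqrt{73}}{i \sqrt{69751}} = 2 \sqrt{73} \left(- \frac{i \sqrt{69751}}{69751}\right) = - \frac{2 i \sqrt{5091823}}{69751}$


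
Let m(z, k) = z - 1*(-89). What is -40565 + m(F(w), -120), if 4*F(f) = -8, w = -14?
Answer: -40478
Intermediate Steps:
F(f) = -2 (F(f) = (1/4)*(-8) = -2)
m(z, k) = 89 + z (m(z, k) = z + 89 = 89 + z)
-40565 + m(F(w), -120) = -40565 + (89 - 2) = -40565 + 87 = -40478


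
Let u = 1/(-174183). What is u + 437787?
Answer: 76255053020/174183 ≈ 4.3779e+5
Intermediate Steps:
u = -1/174183 ≈ -5.7411e-6
u + 437787 = -1/174183 + 437787 = 76255053020/174183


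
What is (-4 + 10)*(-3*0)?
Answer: 0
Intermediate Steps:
(-4 + 10)*(-3*0) = 6*0 = 0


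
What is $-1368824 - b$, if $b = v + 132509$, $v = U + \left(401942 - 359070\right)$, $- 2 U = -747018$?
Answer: $-1917714$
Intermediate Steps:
$U = 373509$ ($U = \left(- \frac{1}{2}\right) \left(-747018\right) = 373509$)
$v = 416381$ ($v = 373509 + \left(401942 - 359070\right) = 373509 + 42872 = 416381$)
$b = 548890$ ($b = 416381 + 132509 = 548890$)
$-1368824 - b = -1368824 - 548890 = -1917714$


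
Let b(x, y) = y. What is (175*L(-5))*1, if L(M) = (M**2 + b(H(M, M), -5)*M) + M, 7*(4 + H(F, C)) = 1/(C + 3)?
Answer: 7875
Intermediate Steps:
H(F, C) = -4 + 1/(7*(3 + C)) (H(F, C) = -4 + 1/(7*(C + 3)) = -4 + 1/(7*(3 + C)))
L(M) = M**2 - 4*M (L(M) = (M**2 - 5*M) + M = M**2 - 4*M)
(175*L(-5))*1 = (175*(-5*(-4 - 5)))*1 = (175*(-5*(-9)))*1 = (175*45)*1 = 7875*1 = 7875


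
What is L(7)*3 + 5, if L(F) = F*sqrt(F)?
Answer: 5 + 21*sqrt(7) ≈ 60.561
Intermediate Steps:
L(F) = F**(3/2)
L(7)*3 + 5 = 7**(3/2)*3 + 5 = (7*sqrt(7))*3 + 5 = 21*sqrt(7) + 5 = 5 + 21*sqrt(7)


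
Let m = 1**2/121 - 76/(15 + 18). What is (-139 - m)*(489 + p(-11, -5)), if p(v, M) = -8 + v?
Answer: -23323280/363 ≈ -64251.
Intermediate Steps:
m = -833/363 (m = 1*(1/121) - 76/33 = 1/121 - 76*1/33 = 1/121 - 76/33 = -833/363 ≈ -2.2948)
(-139 - m)*(489 + p(-11, -5)) = (-139 - 1*(-833/363))*(489 + (-8 - 11)) = (-139 + 833/363)*(489 - 19) = -49624/363*470 = -23323280/363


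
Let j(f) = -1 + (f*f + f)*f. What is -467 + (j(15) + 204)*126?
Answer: 478711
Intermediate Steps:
j(f) = -1 + f*(f + f**2) (j(f) = -1 + (f**2 + f)*f = -1 + (f + f**2)*f = -1 + f*(f + f**2))
-467 + (j(15) + 204)*126 = -467 + ((-1 + 15**2 + 15**3) + 204)*126 = -467 + ((-1 + 225 + 3375) + 204)*126 = -467 + (3599 + 204)*126 = -467 + 3803*126 = -467 + 479178 = 478711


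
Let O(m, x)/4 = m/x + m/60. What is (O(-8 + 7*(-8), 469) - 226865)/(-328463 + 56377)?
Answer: 1596029131/1914125010 ≈ 0.83382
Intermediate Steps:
O(m, x) = m/15 + 4*m/x (O(m, x) = 4*(m/x + m/60) = 4*(m/60 + m/x) = m/15 + 4*m/x)
(O(-8 + 7*(-8), 469) - 226865)/(-328463 + 56377) = ((1/15)*(-8 + 7*(-8))*(60 + 469)/469 - 226865)/(-328463 + 56377) = ((1/15)*(-8 - 56)*(1/469)*529 - 226865)/(-272086) = ((1/15)*(-64)*(1/469)*529 - 226865)*(-1/272086) = (-33856/7035 - 226865)*(-1/272086) = -1596029131/7035*(-1/272086) = 1596029131/1914125010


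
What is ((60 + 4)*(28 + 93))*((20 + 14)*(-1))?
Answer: -263296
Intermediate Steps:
((60 + 4)*(28 + 93))*((20 + 14)*(-1)) = (64*121)*(34*(-1)) = 7744*(-34) = -263296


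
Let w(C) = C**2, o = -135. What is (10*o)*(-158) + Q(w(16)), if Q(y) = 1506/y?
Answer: 27303153/128 ≈ 2.1331e+5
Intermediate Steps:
(10*o)*(-158) + Q(w(16)) = (10*(-135))*(-158) + 1506/(16**2) = -1350*(-158) + 1506/256 = 213300 + 1506*(1/256) = 213300 + 753/128 = 27303153/128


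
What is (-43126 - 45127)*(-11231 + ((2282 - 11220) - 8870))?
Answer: 2562778867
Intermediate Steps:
(-43126 - 45127)*(-11231 + ((2282 - 11220) - 8870)) = -88253*(-11231 + (-8938 - 8870)) = -88253*(-11231 - 17808) = -88253*(-29039) = 2562778867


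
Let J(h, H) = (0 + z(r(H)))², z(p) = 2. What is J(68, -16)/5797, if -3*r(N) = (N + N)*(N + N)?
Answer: 4/5797 ≈ 0.00069001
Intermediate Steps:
r(N) = -4*N²/3 (r(N) = -(N + N)*(N + N)/3 = -2*N*2*N/3 = -4*N²/3)
J(h, H) = 4 (J(h, H) = (0 + 2)² = 2² = 4)
J(68, -16)/5797 = 4/5797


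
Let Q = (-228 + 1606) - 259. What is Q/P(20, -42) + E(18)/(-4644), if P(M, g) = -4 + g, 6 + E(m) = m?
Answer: -433099/17802 ≈ -24.329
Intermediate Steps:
E(m) = -6 + m
Q = 1119 (Q = 1378 - 259 = 1119)
Q/P(20, -42) + E(18)/(-4644) = 1119/(-4 - 42) + (-6 + 18)/(-4644) = 1119/(-46) + 12*(-1/4644) = 1119*(-1/46) - 1/387 = -1119/46 - 1/387 = -433099/17802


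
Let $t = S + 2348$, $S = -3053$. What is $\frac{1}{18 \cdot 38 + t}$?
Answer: $- \frac{1}{21} \approx -0.047619$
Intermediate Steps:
$t = -705$ ($t = -3053 + 2348 = -705$)
$\frac{1}{18 \cdot 38 + t} = \frac{1}{18 \cdot 38 - 705} = \frac{1}{684 - 705} = \frac{1}{-21} = - \frac{1}{21}$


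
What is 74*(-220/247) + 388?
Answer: 79556/247 ≈ 322.09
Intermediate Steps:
74*(-220/247) + 388 = -16280/247 + 388 = 79556/247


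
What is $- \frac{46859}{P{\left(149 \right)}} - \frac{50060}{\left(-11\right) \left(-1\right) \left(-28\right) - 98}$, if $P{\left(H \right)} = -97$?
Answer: $\frac{11940287}{19691} \approx 606.38$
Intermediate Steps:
$- \frac{46859}{P{\left(149 \right)}} - \frac{50060}{\left(-11\right) \left(-1\right) \left(-28\right) - 98} = - \frac{46859}{-97} - \frac{50060}{\left(-11\right) \left(-1\right) \left(-28\right) - 98} = \left(-46859\right) \left(- \frac{1}{97}\right) - \frac{50060}{11 \left(-28\right) - 98} = \frac{46859}{97} - \frac{50060}{-308 - 98} = \frac{46859}{97} - \frac{50060}{-406} = \frac{46859}{97} - - \frac{25030}{203} = \frac{46859}{97} + \frac{25030}{203} = \frac{11940287}{19691}$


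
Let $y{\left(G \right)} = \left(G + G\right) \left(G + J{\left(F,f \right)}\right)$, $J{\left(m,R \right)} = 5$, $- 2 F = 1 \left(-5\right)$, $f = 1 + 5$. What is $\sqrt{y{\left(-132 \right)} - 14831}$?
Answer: $\sqrt{18697} \approx 136.74$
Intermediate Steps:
$f = 6$
$F = \frac{5}{2}$ ($F = - \frac{1 \left(-5\right)}{2} = \left(- \frac{1}{2}\right) \left(-5\right) = \frac{5}{2} \approx 2.5$)
$y{\left(G \right)} = 2 G \left(5 + G\right)$ ($y{\left(G \right)} = \left(G + G\right) \left(G + 5\right) = 2 G \left(5 + G\right)$)
$\sqrt{y{\left(-132 \right)} - 14831} = \sqrt{2 \left(-132\right) \left(5 - 132\right) - 14831} = \sqrt{2 \left(-132\right) \left(-127\right) - 14831} = \sqrt{33528 - 14831} = \sqrt{18697}$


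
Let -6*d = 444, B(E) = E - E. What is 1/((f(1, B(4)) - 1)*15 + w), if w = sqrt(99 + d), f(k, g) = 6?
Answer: 1/80 ≈ 0.012500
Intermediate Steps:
B(E) = 0
d = -74 (d = -1/6*444 = -74)
w = 5 (w = sqrt(99 - 74) = sqrt(25) = 5)
1/((f(1, B(4)) - 1)*15 + w) = 1/((6 - 1)*15 + 5) = 1/(5*15 + 5) = 1/(75 + 5) = 1/80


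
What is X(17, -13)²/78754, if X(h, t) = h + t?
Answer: 8/39377 ≈ 0.00020316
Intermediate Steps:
X(17, -13)²/78754 = (17 - 13)²/78754 = 4²*(1/78754) = 16*(1/78754) = 8/39377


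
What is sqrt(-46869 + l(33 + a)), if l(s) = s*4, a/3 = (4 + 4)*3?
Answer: 3*I*sqrt(5161) ≈ 215.52*I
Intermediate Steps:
a = 72 (a = 3*((4 + 4)*3) = 3*(8*3) = 3*24 = 72)
l(s) = 4*s
sqrt(-46869 + l(33 + a)) = sqrt(-46869 + 4*(33 + 72)) = sqrt(-46869 + 4*105) = sqrt(-46869 + 420) = sqrt(-46449) = 3*I*sqrt(5161)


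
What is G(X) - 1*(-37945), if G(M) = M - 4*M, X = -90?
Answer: 38215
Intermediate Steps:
G(M) = -3*M
G(X) - 1*(-37945) = -3*(-90) - 1*(-37945) = 270 + 37945 = 38215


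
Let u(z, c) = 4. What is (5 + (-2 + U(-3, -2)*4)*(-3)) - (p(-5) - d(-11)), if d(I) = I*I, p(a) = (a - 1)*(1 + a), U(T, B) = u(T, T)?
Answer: 60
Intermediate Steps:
U(T, B) = 4
p(a) = (1 + a)*(-1 + a) (p(a) = (-1 + a)*(1 + a) = (1 + a)*(-1 + a))
d(I) = I**2
(5 + (-2 + U(-3, -2)*4)*(-3)) - (p(-5) - d(-11)) = (5 + (-2 + 4*4)*(-3)) - ((-1 + (-5)**2) - 1*(-11)**2) = (5 + (-2 + 16)*(-3)) - ((-1 + 25) - 1*121) = (5 + 14*(-3)) - (24 - 121) = (5 - 42) - 1*(-97) = -37 + 97 = 60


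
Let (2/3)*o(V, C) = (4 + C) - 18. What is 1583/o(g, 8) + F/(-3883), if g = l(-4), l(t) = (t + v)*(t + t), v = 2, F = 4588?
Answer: -6188081/34947 ≈ -177.07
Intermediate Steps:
l(t) = 2*t*(2 + t) (l(t) = (t + 2)*(t + t) = (2 + t)*(2*t) = 2*t*(2 + t))
g = 16 (g = 2*(-4)*(2 - 4) = 2*(-4)*(-2) = 16)
o(V, C) = -21 + 3*C/2 (o(V, C) = 3*((4 + C) - 18)/2 = 3*(-14 + C)/2 = -21 + 3*C/2)
1583/o(g, 8) + F/(-3883) = 1583/(-21 + (3/2)*8) + 4588/(-3883) = 1583/(-21 + 12) + 4588*(-1/3883) = 1583/(-9) - 4588/3883 = 1583*(-1/9) - 4588/3883 = -1583/9 - 4588/3883 = -6188081/34947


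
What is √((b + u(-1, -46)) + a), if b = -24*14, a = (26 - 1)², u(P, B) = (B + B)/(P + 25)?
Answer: √10266/6 ≈ 16.887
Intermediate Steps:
u(P, B) = 2*B/(25 + P) (u(P, B) = (2*B)/(25 + P) = 2*B/(25 + P))
a = 625 (a = 25² = 625)
b = -336
√((b + u(-1, -46)) + a) = √((-336 + 2*(-46)/(25 - 1)) + 625) = √((-336 + 2*(-46)/24) + 625) = √((-336 + 2*(-46)*(1/24)) + 625) = √((-336 - 23/6) + 625) = √(-2039/6 + 625) = √(1711/6) = √10266/6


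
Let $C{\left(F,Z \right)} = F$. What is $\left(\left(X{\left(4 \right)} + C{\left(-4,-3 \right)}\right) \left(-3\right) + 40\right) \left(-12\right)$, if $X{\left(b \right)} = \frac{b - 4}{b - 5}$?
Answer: $-624$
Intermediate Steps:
$X{\left(b \right)} = \frac{-4 + b}{-5 + b}$
$\left(\left(X{\left(4 \right)} + C{\left(-4,-3 \right)}\right) \left(-3\right) + 40\right) \left(-12\right) = \left(\left(\frac{-4 + 4}{-5 + 4} - 4\right) \left(-3\right) + 40\right) \left(-12\right) = \left(\left(\frac{1}{-1} \cdot 0 - 4\right) \left(-3\right) + 40\right) \left(-12\right) = \left(\left(\left(-1\right) 0 - 4\right) \left(-3\right) + 40\right) \left(-12\right) = \left(\left(0 - 4\right) \left(-3\right) + 40\right) \left(-12\right) = \left(\left(-4\right) \left(-3\right) + 40\right) \left(-12\right) = \left(12 + 40\right) \left(-12\right) = 52 \left(-12\right) = -624$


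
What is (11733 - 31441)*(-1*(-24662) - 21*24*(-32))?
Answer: -803889320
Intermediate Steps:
(11733 - 31441)*(-1*(-24662) - 21*24*(-32)) = -19708*(24662 - 504*(-32)) = -19708*(24662 + 16128) = -19708*40790 = -803889320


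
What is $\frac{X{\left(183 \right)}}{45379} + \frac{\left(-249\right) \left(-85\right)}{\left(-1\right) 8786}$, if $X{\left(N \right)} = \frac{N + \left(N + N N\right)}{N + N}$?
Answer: $- \frac{20861605}{8667389} \approx -2.4069$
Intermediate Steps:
$X{\left(N \right)} = \frac{N^{2} + 2 N}{2 N}$ ($X{\left(N \right)} = \frac{N + \left(N + N^{2}\right)}{2 N} = \left(N^{2} + 2 N\right) \frac{1}{2 N} = \frac{N^{2} + 2 N}{2 N}$)
$\frac{X{\left(183 \right)}}{45379} + \frac{\left(-249\right) \left(-85\right)}{\left(-1\right) 8786} = \frac{1 + \frac{1}{2} \cdot 183}{45379} + \frac{\left(-249\right) \left(-85\right)}{\left(-1\right) 8786} = \left(1 + \frac{183}{2}\right) \frac{1}{45379} + \frac{21165}{-8786} = \frac{185}{2} \cdot \frac{1}{45379} + 21165 \left(- \frac{1}{8786}\right) = \frac{185}{90758} - \frac{21165}{8786} = - \frac{20861605}{8667389}$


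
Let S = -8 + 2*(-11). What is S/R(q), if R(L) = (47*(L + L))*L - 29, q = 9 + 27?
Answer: -6/24359 ≈ -0.00024632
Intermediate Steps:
q = 36
S = -30 (S = -8 - 22 = -30)
R(L) = -29 + 94*L² (R(L) = (47*(2*L))*L - 29 = (94*L)*L - 29 = 94*L² - 29 = -29 + 94*L²)
S/R(q) = -30/(-29 + 94*36²) = -30/(-29 + 94*1296) = -30/(-29 + 121824) = -30/121795 = -30*1/121795 = -6/24359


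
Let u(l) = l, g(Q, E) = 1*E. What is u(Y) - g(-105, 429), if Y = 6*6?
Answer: -393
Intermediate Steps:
g(Q, E) = E
Y = 36
u(Y) - g(-105, 429) = 36 - 1*429 = 36 - 429 = -393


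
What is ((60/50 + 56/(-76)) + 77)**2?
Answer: 54154881/9025 ≈ 6000.5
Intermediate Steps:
((60/50 + 56/(-76)) + 77)**2 = ((60*(1/50) + 56*(-1/76)) + 77)**2 = ((6/5 - 14/19) + 77)**2 = (44/95 + 77)**2 = (7359/95)**2 = 54154881/9025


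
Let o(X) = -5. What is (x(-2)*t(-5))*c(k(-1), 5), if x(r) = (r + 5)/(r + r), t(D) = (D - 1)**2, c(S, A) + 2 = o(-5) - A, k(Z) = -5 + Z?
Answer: 324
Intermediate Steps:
c(S, A) = -7 - A (c(S, A) = -2 + (-5 - A) = -7 - A)
t(D) = (-1 + D)**2
x(r) = (5 + r)/(2*r) (x(r) = (5 + r)/((2*r)) = (5 + r)*(1/(2*r)) = (5 + r)/(2*r))
(x(-2)*t(-5))*c(k(-1), 5) = (((1/2)*(5 - 2)/(-2))*(-1 - 5)**2)*(-7 - 1*5) = (((1/2)*(-1/2)*3)*(-6)**2)*(-7 - 5) = -3/4*36*(-12) = -27*(-12) = 324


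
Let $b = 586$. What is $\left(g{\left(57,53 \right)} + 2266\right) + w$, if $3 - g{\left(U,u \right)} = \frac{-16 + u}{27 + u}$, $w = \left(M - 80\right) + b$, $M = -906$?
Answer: $\frac{149483}{80} \approx 1868.5$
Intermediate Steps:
$w = -400$ ($w = \left(-906 - 80\right) + 586 = -986 + 586 = -400$)
$g{\left(U,u \right)} = 3 - \frac{-16 + u}{27 + u}$
$\left(g{\left(57,53 \right)} + 2266\right) + w = \left(\frac{97 + 2 \cdot 53}{27 + 53} + 2266\right) - 400 = \left(\frac{97 + 106}{80} + 2266\right) - 400 = \left(\frac{1}{80} \cdot 203 + 2266\right) - 400 = \left(\frac{203}{80} + 2266\right) - 400 = \frac{181483}{80} - 400 = \frac{149483}{80}$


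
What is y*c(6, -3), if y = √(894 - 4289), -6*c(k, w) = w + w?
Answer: I*√3395 ≈ 58.267*I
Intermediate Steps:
c(k, w) = -w/3 (c(k, w) = -(w + w)/6 = -w/3)
y = I*√3395 (y = √(-3395) = I*√3395 ≈ 58.267*I)
y*c(6, -3) = (I*√3395)*(-⅓*(-3)) = (I*√3395)*1 = I*√3395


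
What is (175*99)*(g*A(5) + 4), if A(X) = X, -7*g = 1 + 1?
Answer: 44550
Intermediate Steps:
g = -2/7 (g = -(1 + 1)/7 = -⅐*2 = -2/7 ≈ -0.28571)
(175*99)*(g*A(5) + 4) = (175*99)*(-2/7*5 + 4) = 17325*(-10/7 + 4) = 17325*(18/7) = 44550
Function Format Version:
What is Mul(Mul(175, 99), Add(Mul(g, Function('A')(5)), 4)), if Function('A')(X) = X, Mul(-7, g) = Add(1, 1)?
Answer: 44550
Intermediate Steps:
g = Rational(-2, 7) (g = Mul(Rational(-1, 7), Add(1, 1)) = Mul(Rational(-1, 7), 2) = Rational(-2, 7) ≈ -0.28571)
Mul(Mul(175, 99), Add(Mul(g, Function('A')(5)), 4)) = Mul(Mul(175, 99), Add(Mul(Rational(-2, 7), 5), 4)) = Mul(17325, Add(Rational(-10, 7), 4)) = Mul(17325, Rational(18, 7)) = 44550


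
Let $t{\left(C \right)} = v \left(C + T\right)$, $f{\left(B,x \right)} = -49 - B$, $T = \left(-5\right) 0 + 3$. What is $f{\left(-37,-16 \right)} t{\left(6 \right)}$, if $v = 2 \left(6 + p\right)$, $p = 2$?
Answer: $-1728$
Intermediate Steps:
$T = 3$ ($T = 0 + 3 = 3$)
$v = 16$ ($v = 2 \left(6 + 2\right) = 2 \cdot 8 = 16$)
$t{\left(C \right)} = 48 + 16 C$ ($t{\left(C \right)} = 16 \left(C + 3\right) = 16 \left(3 + C\right) = 48 + 16 C$)
$f{\left(-37,-16 \right)} t{\left(6 \right)} = \left(-49 - -37\right) \left(48 + 16 \cdot 6\right) = \left(-49 + 37\right) \left(48 + 96\right) = \left(-12\right) 144 = -1728$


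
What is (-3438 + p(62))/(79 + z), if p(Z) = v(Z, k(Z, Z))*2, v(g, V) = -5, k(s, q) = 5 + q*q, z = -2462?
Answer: 3448/2383 ≈ 1.4469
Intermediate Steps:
k(s, q) = 5 + q**2
p(Z) = -10 (p(Z) = -5*2 = -10)
(-3438 + p(62))/(79 + z) = (-3438 - 10)/(79 - 2462) = -3448/(-2383) = -3448*(-1/2383) = 3448/2383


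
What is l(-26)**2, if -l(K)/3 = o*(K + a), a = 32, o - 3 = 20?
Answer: 171396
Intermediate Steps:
o = 23 (o = 3 + 20 = 23)
l(K) = -2208 - 69*K (l(K) = -69*(K + 32) = -69*(32 + K) = -3*(736 + 23*K) = -2208 - 69*K)
l(-26)**2 = (-2208 - 69*(-26))**2 = (-2208 + 1794)**2 = (-414)**2 = 171396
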